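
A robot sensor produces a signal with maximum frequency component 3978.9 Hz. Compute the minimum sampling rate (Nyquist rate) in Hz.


f_s,min = 2*f_max = 2*3978.9 = 7957.8000

7957.8000 Hz


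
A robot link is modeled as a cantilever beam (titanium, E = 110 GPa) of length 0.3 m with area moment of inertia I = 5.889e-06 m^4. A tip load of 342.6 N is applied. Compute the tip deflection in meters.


delta = F*L^3/(3*E*I) = 342.6*0.3^3/(3*1.100e+11*5.889e-06)
      = 9.2502/1943370 = 4.7599e-06

4.7599e-06 m


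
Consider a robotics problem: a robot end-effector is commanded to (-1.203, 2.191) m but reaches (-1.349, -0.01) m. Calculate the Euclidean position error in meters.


dx = -1.349 - (-1.203) = -0.1460, dy = -0.01 - (2.191) = -2.2010
err = sqrt(0.021316 + 4.844401) = 2.2058

2.2058 m


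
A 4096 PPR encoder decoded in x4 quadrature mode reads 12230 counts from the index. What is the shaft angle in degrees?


angle = counts * 360 / (PPR*4) = 12230 * 360 / 16384 = 268.7256

268.7256 degrees


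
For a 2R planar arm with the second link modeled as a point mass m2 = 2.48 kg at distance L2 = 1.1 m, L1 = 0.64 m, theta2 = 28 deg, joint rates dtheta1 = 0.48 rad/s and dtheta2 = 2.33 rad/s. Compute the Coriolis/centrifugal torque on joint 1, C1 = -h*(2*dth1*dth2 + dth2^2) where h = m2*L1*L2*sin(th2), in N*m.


h = m2*L1*L2*sin(th2) = 2.48*0.64*1.1*sin(28 deg) = 0.819660
C1 = -h*(2*0.48*2.33 + 2.33^2) = -0.819660*7.6657 = -6.2833

-6.2833 N*m


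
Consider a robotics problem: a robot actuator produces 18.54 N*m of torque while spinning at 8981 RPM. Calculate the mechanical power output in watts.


omega = 8981 * 2*pi/60 = 940.488121 rad/s
P = tau * omega = 18.54 * 940.488121 = 17436.6498

17436.6498 W


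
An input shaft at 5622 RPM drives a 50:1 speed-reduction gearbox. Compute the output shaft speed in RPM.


omega_out = omega_in / N = 5622 / 50 = 112.4400

112.4400 RPM


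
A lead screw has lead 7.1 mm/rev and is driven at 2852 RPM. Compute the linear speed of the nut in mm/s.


v = lead * (RPM/60) = 7.1*2852/60 = 337.4867

337.4867 mm/s


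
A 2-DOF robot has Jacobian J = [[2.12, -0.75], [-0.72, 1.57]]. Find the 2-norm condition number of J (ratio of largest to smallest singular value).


JJ^T eigenvalues: trace(JJ^T) = 8.0402, det(JJ^T) = det(J)^2 = 7.77517456
s_max^2 = (8.0402 + sqrt(33.54411780))/2 = 6.91596420
s_min^2 = (8.0402 - sqrt(33.54411780))/2 = 1.12423580
kappa = s_max/s_min = sqrt(6.91596420/1.12423580) = 2.4803

2.4803


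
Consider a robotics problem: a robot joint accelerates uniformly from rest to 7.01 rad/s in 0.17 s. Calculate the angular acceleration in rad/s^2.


alpha = delta_omega / t = 7.01 / 0.17 = 41.2353

41.2353 rad/s^2


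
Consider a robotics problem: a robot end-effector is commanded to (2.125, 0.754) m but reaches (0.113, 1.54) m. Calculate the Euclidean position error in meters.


dx = 0.113 - (2.125) = -2.0120, dy = 1.54 - (0.754) = 0.7860
err = sqrt(4.048144 + 0.617796) = 2.1601

2.1601 m


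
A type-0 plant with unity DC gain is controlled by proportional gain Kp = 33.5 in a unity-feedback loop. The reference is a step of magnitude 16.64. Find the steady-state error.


e_ss = R/(1 + Kp) = 16.64/(1 + 33.5) = 16.64/34.5000 = 0.4823

0.4823


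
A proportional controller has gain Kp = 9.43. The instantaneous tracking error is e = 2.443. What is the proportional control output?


u_P = Kp * e = 9.43 * 2.443 = 23.0375

23.0375


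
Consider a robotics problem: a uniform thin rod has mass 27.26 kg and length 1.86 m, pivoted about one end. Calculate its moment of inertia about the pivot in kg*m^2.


I = (1/3)*m*L^2 = (1/3)*27.26*1.86^2 = 31.4362

31.4362 kg*m^2


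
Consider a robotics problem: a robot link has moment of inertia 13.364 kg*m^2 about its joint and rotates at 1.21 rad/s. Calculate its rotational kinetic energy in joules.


KE = (1/2)*I*omega^2 = 0.5*13.364*1.21^2 = 9.7831

9.7831 J


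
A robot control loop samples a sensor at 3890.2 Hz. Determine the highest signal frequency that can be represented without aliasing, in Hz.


f_max = f_s/2 = 3890.2/2 = 1945.1000

1945.1000 Hz


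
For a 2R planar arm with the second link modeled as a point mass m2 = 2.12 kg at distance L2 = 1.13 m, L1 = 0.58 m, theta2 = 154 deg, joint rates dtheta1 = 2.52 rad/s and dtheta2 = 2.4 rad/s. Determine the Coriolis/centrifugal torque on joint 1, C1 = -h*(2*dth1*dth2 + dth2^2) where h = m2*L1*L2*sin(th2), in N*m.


h = m2*L1*L2*sin(th2) = 2.12*0.58*1.13*sin(154 deg) = 0.609094
C1 = -h*(2*2.52*2.4 + 2.4^2) = -0.609094*17.8560 = -10.8760

-10.8760 N*m


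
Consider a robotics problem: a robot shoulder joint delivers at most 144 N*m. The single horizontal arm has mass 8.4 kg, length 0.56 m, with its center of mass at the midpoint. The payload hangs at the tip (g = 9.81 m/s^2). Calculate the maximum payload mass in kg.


tau_arm = m_arm*g*(L/2) = 8.4*9.81*0.56/2 = 23.0731 N*m
tau_payload = tau_max - tau_arm = 144 - 23.0731 = 120.9269
m_payload = tau_payload / (g*L) = 120.9269 / (9.81*0.56) = 22.0123

22.0123 kg


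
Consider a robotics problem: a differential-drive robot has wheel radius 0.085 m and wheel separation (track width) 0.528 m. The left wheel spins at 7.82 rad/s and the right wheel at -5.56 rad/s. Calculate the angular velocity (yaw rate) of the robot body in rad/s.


omega = r*(wR - wL)/L = 0.085*(-5.56 - (7.82))/0.528 = -2.1540

-2.1540 rad/s


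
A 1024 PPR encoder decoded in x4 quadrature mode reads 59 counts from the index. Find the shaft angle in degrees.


angle = counts * 360 / (PPR*4) = 59 * 360 / 4096 = 5.1855

5.1855 degrees


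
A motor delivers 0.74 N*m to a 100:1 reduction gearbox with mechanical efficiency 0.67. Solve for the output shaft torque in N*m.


tau_out = tau_in * N * eta = 0.74 * 100 * 0.67 = 49.5800

49.5800 N*m


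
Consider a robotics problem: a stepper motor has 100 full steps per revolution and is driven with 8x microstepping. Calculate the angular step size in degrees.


step = 360/(100*8) = 360/800 = 0.4500

0.4500 degrees


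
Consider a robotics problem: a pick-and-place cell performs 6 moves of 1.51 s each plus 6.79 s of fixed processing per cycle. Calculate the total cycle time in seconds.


T = 6*1.51 + 6.79 = 15.8500

15.8500 s


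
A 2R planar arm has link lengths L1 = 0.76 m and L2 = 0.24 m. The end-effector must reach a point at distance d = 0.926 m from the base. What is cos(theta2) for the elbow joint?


cos(th2) = (d^2 - L1^2 - L2^2)/(2*L1*L2) = (0.926^2 - 0.76^2 - 0.24^2)/(2*0.76*0.24) = 0.6093

0.6093


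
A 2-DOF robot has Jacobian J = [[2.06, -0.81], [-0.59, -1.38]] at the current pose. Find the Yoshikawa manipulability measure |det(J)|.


det(J) = 2.06*-1.38 - (-0.81)*(-0.59) = -3.3207
|det(J)| = 3.3207

3.3207


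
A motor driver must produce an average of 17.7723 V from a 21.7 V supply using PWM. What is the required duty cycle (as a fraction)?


D = V_avg/V_supply = 17.7723/21.7 = 0.8190

0.8190


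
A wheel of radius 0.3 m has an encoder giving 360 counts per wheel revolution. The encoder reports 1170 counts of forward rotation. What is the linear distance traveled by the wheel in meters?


revs = 1170/360 = 3.250000
d = revs * 2*pi*r = 3.250000 * 2*pi*0.3 = 6.1261

6.1261 m


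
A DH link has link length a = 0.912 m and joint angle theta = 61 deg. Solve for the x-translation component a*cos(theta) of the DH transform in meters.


a*cos(theta) = 0.912*cos(61 deg) = 0.4421

0.4421 m


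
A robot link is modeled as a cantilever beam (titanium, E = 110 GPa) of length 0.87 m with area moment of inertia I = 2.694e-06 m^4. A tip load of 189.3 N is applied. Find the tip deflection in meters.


delta = F*L^3/(3*E*I) = 189.3*0.87^3/(3*1.100e+11*2.694e-06)
      = 124.6546179/889020 = 1.4022e-04

1.4022e-04 m


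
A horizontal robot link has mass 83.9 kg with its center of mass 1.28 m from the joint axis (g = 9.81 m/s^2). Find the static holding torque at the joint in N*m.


tau = m*g*L = 83.9 * 9.81 * 1.28 = 1053.5155

1053.5155 N*m


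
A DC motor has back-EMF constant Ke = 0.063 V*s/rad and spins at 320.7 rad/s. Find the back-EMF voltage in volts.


V_emf = Ke * omega = 0.063*320.7 = 20.2041

20.2041 V


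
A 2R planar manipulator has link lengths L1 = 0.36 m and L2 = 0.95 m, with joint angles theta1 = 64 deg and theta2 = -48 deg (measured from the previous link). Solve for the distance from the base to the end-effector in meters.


x = L1*cos(th1) + L2*cos(th1+th2) = 1.071012
y = L1*sin(th1) + L2*sin(th1+th2) = 0.585421
d = sqrt(x^2 + y^2) = sqrt(1.147067 + 0.342718) = 1.2206

1.2206 m


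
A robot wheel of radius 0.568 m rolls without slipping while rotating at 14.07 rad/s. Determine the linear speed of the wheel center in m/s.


v = omega * r = 14.07 * 0.568 = 7.9918

7.9918 m/s


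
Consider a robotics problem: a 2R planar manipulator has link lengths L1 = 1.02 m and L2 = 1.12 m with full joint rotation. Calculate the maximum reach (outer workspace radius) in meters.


r_max = L1 + L2 = 1.02 + 1.12 = 2.1400

2.1400 m


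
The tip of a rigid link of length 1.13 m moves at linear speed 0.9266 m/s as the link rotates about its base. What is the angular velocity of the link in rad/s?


omega = v / L = 0.9266 / 1.13 = 0.8200

0.8200 rad/s


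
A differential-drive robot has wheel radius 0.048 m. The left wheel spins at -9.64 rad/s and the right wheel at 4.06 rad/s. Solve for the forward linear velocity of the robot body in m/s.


v = r*(wR + wL)/2 = 0.048*(4.06 + -9.64)/2 = -0.1339

-0.1339 m/s


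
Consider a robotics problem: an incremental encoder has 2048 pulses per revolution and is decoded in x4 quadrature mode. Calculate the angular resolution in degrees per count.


resolution = 360 / (PPR * 4) = 360 / 8192 = 0.0439

0.0439 degrees


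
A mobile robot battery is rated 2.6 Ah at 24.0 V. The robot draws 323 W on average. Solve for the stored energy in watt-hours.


E = capacity * V = 2.6*24.0 = 62.4000

62.4000 Wh


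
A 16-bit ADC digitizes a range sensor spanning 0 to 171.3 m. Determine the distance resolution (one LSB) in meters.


res = range / 2^n = 171.3/2^16 = 171.3/65536 = 0.0026

0.0026 m


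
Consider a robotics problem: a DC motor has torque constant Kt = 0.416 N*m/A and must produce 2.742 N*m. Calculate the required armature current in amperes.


I = tau / Kt = 2.742/0.416 = 6.5913

6.5913 A


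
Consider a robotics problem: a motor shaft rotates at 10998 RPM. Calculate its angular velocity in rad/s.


omega = 10998 * 2*pi/60 = 1151.7079

1151.7079 rad/s


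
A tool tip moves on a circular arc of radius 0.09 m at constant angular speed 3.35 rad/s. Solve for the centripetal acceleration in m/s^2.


a_c = omega^2 * r = 3.35^2 * 0.09 = 1.0100

1.0100 m/s^2


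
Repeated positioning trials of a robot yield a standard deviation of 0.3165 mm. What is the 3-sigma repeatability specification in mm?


repeatability = 3*sigma = 3*0.3165 = 0.9495

0.9495 mm


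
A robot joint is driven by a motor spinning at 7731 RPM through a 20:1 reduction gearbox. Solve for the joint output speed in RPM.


omega_joint = omega_motor / N = 7731 / 20 = 386.5500

386.5500 RPM


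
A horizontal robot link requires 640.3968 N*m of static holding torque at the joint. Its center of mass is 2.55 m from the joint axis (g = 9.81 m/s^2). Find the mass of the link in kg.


m = tau / (g*L) = 640.3968 / (9.81 * 2.55) = 25.6000

25.6000 kg


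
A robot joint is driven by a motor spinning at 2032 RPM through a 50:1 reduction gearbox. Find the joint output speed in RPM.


omega_joint = omega_motor / N = 2032 / 50 = 40.6400

40.6400 RPM


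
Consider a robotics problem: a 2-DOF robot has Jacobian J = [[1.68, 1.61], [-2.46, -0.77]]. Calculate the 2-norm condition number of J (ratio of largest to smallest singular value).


JJ^T eigenvalues: trace(JJ^T) = 12.0590, det(JJ^T) = det(J)^2 = 7.11288900
s_max^2 = (12.0590 + sqrt(116.96792500))/2 = 11.43708553
s_min^2 = (12.0590 - sqrt(116.96792500))/2 = 0.62191447
kappa = s_max/s_min = sqrt(11.43708553/0.62191447) = 4.2884

4.2884


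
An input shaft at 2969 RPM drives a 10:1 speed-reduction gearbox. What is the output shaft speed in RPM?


omega_out = omega_in / N = 2969 / 10 = 296.9000

296.9000 RPM


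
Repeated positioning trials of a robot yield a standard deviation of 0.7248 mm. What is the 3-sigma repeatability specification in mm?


repeatability = 3*sigma = 3*0.7248 = 2.1744

2.1744 mm


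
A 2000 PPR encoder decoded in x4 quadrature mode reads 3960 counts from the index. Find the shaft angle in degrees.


angle = counts * 360 / (PPR*4) = 3960 * 360 / 8000 = 178.2000

178.2000 degrees


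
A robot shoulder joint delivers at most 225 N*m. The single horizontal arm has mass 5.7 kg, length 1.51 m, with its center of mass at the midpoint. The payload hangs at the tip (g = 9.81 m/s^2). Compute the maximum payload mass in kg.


tau_arm = m_arm*g*(L/2) = 5.7*9.81*1.51/2 = 42.2173 N*m
tau_payload = tau_max - tau_arm = 225 - 42.2173 = 182.7827
m_payload = tau_payload / (g*L) = 182.7827 / (9.81*1.51) = 12.3393

12.3393 kg


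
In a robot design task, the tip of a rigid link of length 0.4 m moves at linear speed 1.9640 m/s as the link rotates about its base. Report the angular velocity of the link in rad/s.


omega = v / L = 1.9640 / 0.4 = 4.9100

4.9100 rad/s


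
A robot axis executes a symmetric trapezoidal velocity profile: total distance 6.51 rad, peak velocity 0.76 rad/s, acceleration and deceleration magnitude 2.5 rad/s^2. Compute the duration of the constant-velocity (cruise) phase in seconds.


t_acc = v/a = 0.304000 s, d_acc = v^2/(2a) = 0.115520 rad each
d_cruise = 6.51 - 2*0.115520 = 6.278960 rad
t_cruise = d_cruise/v = 6.278960/0.76 = 8.2618

8.2618 s


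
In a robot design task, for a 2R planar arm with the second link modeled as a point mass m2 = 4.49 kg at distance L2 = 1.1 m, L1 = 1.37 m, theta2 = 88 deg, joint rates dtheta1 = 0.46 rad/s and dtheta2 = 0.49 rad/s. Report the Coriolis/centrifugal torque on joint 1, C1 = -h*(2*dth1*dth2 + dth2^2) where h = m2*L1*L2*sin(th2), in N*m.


h = m2*L1*L2*sin(th2) = 4.49*1.37*1.1*sin(88 deg) = 6.762308
C1 = -h*(2*0.46*0.49 + 0.49^2) = -6.762308*0.6909 = -4.6721

-4.6721 N*m


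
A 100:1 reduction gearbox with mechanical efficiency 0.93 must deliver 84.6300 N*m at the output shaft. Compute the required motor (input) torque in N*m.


tau_in = tau_out / (N * eta) = 84.6300 / (100 * 0.93) = 0.9100

0.9100 N*m


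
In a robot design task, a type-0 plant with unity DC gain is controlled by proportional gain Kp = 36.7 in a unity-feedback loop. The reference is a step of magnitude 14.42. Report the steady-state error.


e_ss = R/(1 + Kp) = 14.42/(1 + 36.7) = 14.42/37.7000 = 0.3825

0.3825


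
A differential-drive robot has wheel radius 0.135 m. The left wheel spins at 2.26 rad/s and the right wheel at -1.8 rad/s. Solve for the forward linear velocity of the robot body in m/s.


v = r*(wR + wL)/2 = 0.135*(-1.8 + 2.26)/2 = 0.0310

0.0310 m/s


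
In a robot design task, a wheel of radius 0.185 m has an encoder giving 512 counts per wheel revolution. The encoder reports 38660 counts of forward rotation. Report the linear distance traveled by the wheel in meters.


revs = 38660/512 = 75.507812
d = revs * 2*pi*r = 75.507812 * 2*pi*0.185 = 87.7695

87.7695 m


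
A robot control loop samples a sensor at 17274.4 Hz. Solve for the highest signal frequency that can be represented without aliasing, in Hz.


f_max = f_s/2 = 17274.4/2 = 8637.2000

8637.2000 Hz


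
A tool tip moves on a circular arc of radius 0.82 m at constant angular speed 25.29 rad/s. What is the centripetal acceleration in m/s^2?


a_c = omega^2 * r = 25.29^2 * 0.82 = 524.4590

524.4590 m/s^2


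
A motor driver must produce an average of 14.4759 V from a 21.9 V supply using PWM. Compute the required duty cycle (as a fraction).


D = V_avg/V_supply = 14.4759/21.9 = 0.6610

0.6610


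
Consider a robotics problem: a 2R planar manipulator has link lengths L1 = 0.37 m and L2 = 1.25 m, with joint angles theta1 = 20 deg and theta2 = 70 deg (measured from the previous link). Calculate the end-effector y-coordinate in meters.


y = L1*sin(th1) + L2*sin(th1+th2) = 0.37*sin(20 deg) + 1.25*sin(90 deg) = 1.3765

1.3765 m


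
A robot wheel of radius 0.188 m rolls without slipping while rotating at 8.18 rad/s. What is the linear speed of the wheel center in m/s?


v = omega * r = 8.18 * 0.188 = 1.5378

1.5378 m/s


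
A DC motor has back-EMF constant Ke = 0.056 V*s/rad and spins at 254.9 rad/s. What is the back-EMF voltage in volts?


V_emf = Ke * omega = 0.056*254.9 = 14.2744

14.2744 V


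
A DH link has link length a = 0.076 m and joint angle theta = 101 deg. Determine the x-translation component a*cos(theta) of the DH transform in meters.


a*cos(theta) = 0.076*cos(101 deg) = -0.0145

-0.0145 m


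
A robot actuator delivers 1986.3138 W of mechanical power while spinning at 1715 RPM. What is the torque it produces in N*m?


omega = 1715 * 2*pi/60 = 179.594380 rad/s
tau = P / omega = 1986.3138 / 179.594380 = 11.0600

11.0600 N*m


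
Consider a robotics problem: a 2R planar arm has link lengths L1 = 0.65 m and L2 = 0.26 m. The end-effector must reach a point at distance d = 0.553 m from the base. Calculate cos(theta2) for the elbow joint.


cos(th2) = (d^2 - L1^2 - L2^2)/(2*L1*L2) = (0.553^2 - 0.65^2 - 0.26^2)/(2*0.65*0.26) = -0.5452

-0.5452


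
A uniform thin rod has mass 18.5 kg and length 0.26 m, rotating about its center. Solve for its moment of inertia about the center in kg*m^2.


I = (1/12)*m*L^2 = (1/12)*18.5*0.26^2 = 0.1042

0.1042 kg*m^2


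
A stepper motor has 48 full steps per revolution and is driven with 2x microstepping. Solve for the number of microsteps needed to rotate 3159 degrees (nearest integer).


step_size = 360/(48*2) = 360/96 = 3.750000 deg
n = 3159/(360/96) = 3159*96/360 = 842.4000 -> 842

842 steps


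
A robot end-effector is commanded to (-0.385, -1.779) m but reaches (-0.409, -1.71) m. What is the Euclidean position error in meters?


dx = -0.409 - (-0.385) = -0.0240, dy = -1.71 - (-1.779) = 0.0690
err = sqrt(0.000576 + 0.004761) = 0.0731

0.0731 m


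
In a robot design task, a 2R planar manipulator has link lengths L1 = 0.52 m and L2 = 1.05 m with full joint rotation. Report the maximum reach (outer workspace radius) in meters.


r_max = L1 + L2 = 0.52 + 1.05 = 1.5700

1.5700 m


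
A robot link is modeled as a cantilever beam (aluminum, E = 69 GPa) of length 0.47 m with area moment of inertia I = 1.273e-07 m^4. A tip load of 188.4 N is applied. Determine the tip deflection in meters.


delta = F*L^3/(3*E*I) = 188.4*0.47^3/(3*6.900e+10*1.273e-07)
      = 19.5602532/26351.1 = 7.4229e-04

7.4229e-04 m


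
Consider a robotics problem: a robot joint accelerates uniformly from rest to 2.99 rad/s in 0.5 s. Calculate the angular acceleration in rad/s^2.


alpha = delta_omega / t = 2.99 / 0.5 = 5.9800

5.9800 rad/s^2


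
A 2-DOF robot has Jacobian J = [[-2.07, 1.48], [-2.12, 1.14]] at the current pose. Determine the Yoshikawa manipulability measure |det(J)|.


det(J) = -2.07*1.14 - (1.48)*(-2.12) = 0.7778
|det(J)| = 0.7778

0.7778


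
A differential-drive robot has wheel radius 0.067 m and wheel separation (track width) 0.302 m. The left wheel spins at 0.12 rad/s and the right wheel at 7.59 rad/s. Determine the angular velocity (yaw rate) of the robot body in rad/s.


omega = r*(wR - wL)/L = 0.067*(7.59 - (0.12))/0.302 = 1.6573

1.6573 rad/s


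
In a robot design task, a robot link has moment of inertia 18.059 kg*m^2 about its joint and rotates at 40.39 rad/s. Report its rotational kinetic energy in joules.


KE = (1/2)*I*omega^2 = 0.5*18.059*40.39^2 = 14730.2938

14730.2938 J


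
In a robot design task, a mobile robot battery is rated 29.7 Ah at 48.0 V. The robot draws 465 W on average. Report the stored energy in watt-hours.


E = capacity * V = 29.7*48.0 = 1425.6000

1425.6000 Wh


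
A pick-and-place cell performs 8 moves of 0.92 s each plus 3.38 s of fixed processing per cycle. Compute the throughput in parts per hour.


T_cycle = 8*0.92 + 3.38 = 10.7400 s
rate = 3600/T = 335.1955

335.1955 parts/hour


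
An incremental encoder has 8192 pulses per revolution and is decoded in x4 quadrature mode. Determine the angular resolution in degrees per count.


resolution = 360 / (PPR * 4) = 360 / 32768 = 0.0110

0.0110 degrees


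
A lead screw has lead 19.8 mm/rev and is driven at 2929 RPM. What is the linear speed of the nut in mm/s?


v = lead * (RPM/60) = 19.8*2929/60 = 966.5700

966.5700 mm/s


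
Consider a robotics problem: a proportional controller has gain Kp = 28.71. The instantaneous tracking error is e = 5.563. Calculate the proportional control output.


u_P = Kp * e = 28.71 * 5.563 = 159.7137

159.7137


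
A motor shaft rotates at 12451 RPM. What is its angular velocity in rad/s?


omega = 12451 * 2*pi/60 = 1303.8657

1303.8657 rad/s


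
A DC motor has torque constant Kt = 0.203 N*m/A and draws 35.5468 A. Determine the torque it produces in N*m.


tau = Kt * I = 0.203*35.5468 = 7.2160

7.2160 N*m


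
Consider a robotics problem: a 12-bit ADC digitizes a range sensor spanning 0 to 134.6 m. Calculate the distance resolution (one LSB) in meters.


res = range / 2^n = 134.6/2^12 = 134.6/4096 = 0.0329

0.0329 m


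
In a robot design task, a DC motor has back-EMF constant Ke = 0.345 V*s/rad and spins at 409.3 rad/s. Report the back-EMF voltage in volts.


V_emf = Ke * omega = 0.345*409.3 = 141.2085

141.2085 V


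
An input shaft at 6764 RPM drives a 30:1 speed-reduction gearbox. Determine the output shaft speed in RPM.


omega_out = omega_in / N = 6764 / 30 = 225.4667

225.4667 RPM


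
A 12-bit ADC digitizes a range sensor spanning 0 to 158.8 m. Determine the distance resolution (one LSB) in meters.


res = range / 2^n = 158.8/2^12 = 158.8/4096 = 0.0388

0.0388 m


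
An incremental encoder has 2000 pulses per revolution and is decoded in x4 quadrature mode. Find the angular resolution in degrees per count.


resolution = 360 / (PPR * 4) = 360 / 8000 = 0.0450

0.0450 degrees


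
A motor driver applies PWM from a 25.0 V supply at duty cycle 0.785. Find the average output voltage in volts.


V_avg = V_supply * D = 25.0*0.785 = 19.6250

19.6250 V


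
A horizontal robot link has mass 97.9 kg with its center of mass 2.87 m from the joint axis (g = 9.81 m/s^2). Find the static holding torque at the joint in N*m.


tau = m*g*L = 97.9 * 9.81 * 2.87 = 2756.3451

2756.3451 N*m


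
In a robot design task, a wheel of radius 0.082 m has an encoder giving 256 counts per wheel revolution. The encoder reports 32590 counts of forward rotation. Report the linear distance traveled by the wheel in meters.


revs = 32590/256 = 127.304688
d = revs * 2*pi*r = 127.304688 * 2*pi*0.082 = 65.5901

65.5901 m


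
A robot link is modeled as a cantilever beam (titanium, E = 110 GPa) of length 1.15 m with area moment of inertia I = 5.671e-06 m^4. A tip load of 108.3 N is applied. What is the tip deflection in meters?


delta = F*L^3/(3*E*I) = 108.3*1.15^3/(3*1.100e+11*5.671e-06)
      = 164.7107625/1871430 = 8.8013e-05

8.8013e-05 m


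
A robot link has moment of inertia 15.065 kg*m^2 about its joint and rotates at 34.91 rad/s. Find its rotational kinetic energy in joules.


KE = (1/2)*I*omega^2 = 0.5*15.065*34.91^2 = 9179.9188

9179.9188 J


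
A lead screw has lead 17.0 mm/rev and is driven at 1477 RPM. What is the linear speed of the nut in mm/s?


v = lead * (RPM/60) = 17.0*1477/60 = 418.4833

418.4833 mm/s


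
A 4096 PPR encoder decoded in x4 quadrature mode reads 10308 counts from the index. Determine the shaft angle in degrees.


angle = counts * 360 / (PPR*4) = 10308 * 360 / 16384 = 226.4941

226.4941 degrees


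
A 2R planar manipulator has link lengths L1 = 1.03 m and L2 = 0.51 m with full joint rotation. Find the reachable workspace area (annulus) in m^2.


r_max = L1 + L2 = 1.5400, r_min = |L1 - L2| = 0.5200
A = pi*(r_max^2 - r_min^2) = pi*(2.3716 - 0.2704) = 6.6011

6.6011 m^2


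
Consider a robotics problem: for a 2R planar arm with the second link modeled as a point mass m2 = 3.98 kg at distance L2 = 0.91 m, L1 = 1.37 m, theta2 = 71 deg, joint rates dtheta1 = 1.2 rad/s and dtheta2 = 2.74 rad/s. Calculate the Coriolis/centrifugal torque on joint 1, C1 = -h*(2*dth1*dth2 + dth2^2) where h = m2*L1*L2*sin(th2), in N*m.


h = m2*L1*L2*sin(th2) = 3.98*1.37*0.91*sin(71 deg) = 4.691536
C1 = -h*(2*1.2*2.74 + 2.74^2) = -4.691536*14.0836 = -66.0737

-66.0737 N*m


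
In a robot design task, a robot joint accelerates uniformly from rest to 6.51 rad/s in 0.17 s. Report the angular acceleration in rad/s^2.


alpha = delta_omega / t = 6.51 / 0.17 = 38.2941

38.2941 rad/s^2


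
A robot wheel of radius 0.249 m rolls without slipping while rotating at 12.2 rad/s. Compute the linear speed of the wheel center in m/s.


v = omega * r = 12.2 * 0.249 = 3.0378

3.0378 m/s


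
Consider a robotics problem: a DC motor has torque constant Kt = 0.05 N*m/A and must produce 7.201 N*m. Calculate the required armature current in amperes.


I = tau / Kt = 7.201/0.05 = 144.0200

144.0200 A


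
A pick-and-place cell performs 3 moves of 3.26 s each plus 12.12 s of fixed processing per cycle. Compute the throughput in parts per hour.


T_cycle = 3*3.26 + 12.12 = 21.9000 s
rate = 3600/T = 164.3836

164.3836 parts/hour


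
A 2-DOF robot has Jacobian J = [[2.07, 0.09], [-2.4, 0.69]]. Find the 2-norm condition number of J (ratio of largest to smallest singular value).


JJ^T eigenvalues: trace(JJ^T) = 10.5291, det(JJ^T) = det(J)^2 = 2.70372249
s_max^2 = (10.5291 + sqrt(100.04705685))/2 = 10.26572628
s_min^2 = (10.5291 - sqrt(100.04705685))/2 = 0.26337372
kappa = s_max/s_min = sqrt(10.26572628/0.26337372) = 6.2432

6.2432


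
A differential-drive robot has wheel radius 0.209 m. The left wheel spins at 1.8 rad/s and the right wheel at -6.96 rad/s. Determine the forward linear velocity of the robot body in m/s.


v = r*(wR + wL)/2 = 0.209*(-6.96 + 1.8)/2 = -0.5392

-0.5392 m/s


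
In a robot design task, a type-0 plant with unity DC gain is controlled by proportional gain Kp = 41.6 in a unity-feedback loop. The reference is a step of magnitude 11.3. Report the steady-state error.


e_ss = R/(1 + Kp) = 11.3/(1 + 41.6) = 11.3/42.6000 = 0.2653

0.2653


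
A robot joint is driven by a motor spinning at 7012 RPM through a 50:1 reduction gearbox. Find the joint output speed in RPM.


omega_joint = omega_motor / N = 7012 / 50 = 140.2400

140.2400 RPM


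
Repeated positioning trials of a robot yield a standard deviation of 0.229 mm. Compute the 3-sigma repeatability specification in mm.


repeatability = 3*sigma = 3*0.229 = 0.6870

0.6870 mm


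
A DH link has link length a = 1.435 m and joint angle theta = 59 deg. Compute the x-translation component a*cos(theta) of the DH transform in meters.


a*cos(theta) = 1.435*cos(59 deg) = 0.7391

0.7391 m


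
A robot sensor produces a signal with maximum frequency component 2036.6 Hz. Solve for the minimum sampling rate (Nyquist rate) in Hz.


f_s,min = 2*f_max = 2*2036.6 = 4073.2000

4073.2000 Hz


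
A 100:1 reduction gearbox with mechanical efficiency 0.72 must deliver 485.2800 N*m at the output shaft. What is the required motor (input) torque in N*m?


tau_in = tau_out / (N * eta) = 485.2800 / (100 * 0.72) = 6.7400

6.7400 N*m


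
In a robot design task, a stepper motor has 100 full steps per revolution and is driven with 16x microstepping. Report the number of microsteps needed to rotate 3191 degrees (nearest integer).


step_size = 360/(100*16) = 360/1600 = 0.225000 deg
n = 3191/(360/1600) = 3191*1600/360 = 14182.2222 -> 14182

14182 steps


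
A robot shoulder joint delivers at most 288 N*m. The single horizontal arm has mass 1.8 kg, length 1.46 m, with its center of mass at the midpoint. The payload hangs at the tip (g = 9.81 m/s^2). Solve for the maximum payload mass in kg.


tau_arm = m_arm*g*(L/2) = 1.8*9.81*1.46/2 = 12.8903 N*m
tau_payload = tau_max - tau_arm = 288 - 12.8903 = 275.1097
m_payload = tau_payload / (g*L) = 275.1097 / (9.81*1.46) = 19.2081

19.2081 kg


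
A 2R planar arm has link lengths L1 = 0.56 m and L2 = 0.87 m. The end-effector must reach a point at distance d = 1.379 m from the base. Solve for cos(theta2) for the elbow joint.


cos(th2) = (d^2 - L1^2 - L2^2)/(2*L1*L2) = (1.379^2 - 0.56^2 - 0.87^2)/(2*0.56*0.87) = 0.8530

0.8530


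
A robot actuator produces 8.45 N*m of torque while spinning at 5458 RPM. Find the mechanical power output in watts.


omega = 5458 * 2*pi/60 = 571.560423 rad/s
P = tau * omega = 8.45 * 571.560423 = 4829.6856

4829.6856 W


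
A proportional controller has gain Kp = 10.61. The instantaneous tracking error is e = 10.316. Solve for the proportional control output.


u_P = Kp * e = 10.61 * 10.316 = 109.4528

109.4528


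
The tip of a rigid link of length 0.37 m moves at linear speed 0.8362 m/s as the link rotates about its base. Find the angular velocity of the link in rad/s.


omega = v / L = 0.8362 / 0.37 = 2.2600

2.2600 rad/s


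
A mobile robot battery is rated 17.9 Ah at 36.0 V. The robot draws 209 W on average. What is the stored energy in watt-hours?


E = capacity * V = 17.9*36.0 = 644.4000

644.4000 Wh


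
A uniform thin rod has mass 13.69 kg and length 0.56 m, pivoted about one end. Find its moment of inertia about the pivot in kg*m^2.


I = (1/3)*m*L^2 = (1/3)*13.69*0.56^2 = 1.4311

1.4311 kg*m^2


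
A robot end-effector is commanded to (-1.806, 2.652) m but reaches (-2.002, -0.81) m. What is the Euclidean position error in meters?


dx = -2.002 - (-1.806) = -0.1960, dy = -0.81 - (2.652) = -3.4620
err = sqrt(0.038416 + 11.985444) = 3.4675

3.4675 m


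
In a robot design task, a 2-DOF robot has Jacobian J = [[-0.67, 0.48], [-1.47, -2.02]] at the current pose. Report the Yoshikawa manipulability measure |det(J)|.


det(J) = -0.67*-2.02 - (0.48)*(-1.47) = 2.0590
|det(J)| = 2.0590

2.0590


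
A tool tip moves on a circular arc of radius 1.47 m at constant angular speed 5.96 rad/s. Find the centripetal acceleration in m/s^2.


a_c = omega^2 * r = 5.96^2 * 1.47 = 52.2168

52.2168 m/s^2


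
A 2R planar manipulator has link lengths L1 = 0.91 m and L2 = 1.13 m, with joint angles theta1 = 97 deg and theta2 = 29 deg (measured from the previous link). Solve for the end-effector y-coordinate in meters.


y = L1*sin(th1) + L2*sin(th1+th2) = 0.91*sin(97 deg) + 1.13*sin(126 deg) = 1.8174

1.8174 m


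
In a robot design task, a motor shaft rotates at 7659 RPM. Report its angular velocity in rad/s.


omega = 7659 * 2*pi/60 = 802.0486

802.0486 rad/s


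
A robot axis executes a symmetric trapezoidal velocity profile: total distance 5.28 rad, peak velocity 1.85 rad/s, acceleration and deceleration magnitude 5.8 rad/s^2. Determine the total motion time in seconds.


t_acc = v/a = 1.85/5.8 = 0.318966 s
d_acc = v^2/(2a) = 0.295043 rad (each ramp)
d_cruise = 5.28 - 2*0.295043 = 4.689914 rad
t_cruise = 4.689914/1.85 = 2.535089 s
t_total = 2*0.318966 + 2.535089 = 3.1730

3.1730 s


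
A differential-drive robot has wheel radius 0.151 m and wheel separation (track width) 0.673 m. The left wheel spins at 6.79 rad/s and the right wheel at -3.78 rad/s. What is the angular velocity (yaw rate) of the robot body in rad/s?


omega = r*(wR - wL)/L = 0.151*(-3.78 - (6.79))/0.673 = -2.3716

-2.3716 rad/s


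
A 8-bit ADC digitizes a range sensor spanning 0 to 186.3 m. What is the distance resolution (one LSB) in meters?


res = range / 2^n = 186.3/2^8 = 186.3/256 = 0.7277

0.7277 m


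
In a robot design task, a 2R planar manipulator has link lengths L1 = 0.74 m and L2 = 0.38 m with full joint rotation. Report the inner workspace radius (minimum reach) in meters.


r_min = |L1 - L2| = |0.74 - 0.38| = 0.3600

0.3600 m


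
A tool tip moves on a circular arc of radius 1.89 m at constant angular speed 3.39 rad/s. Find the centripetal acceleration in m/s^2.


a_c = omega^2 * r = 3.39^2 * 1.89 = 21.7201

21.7201 m/s^2


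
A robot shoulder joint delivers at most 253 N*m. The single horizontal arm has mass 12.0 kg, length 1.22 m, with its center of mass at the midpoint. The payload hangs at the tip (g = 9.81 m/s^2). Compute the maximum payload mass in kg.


tau_arm = m_arm*g*(L/2) = 12.0*9.81*1.22/2 = 71.8092 N*m
tau_payload = tau_max - tau_arm = 253 - 71.8092 = 181.1908
m_payload = tau_payload / (g*L) = 181.1908 / (9.81*1.22) = 15.1394

15.1394 kg


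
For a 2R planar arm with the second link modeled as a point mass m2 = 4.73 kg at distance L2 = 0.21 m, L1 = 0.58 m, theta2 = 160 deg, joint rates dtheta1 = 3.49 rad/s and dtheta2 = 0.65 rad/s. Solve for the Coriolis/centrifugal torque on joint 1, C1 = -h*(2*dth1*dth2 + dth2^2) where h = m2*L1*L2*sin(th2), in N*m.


h = m2*L1*L2*sin(th2) = 4.73*0.58*0.21*sin(160 deg) = 0.197043
C1 = -h*(2*3.49*0.65 + 0.65^2) = -0.197043*4.9595 = -0.9772

-0.9772 N*m


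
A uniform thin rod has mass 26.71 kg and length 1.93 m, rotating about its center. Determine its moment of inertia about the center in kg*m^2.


I = (1/12)*m*L^2 = (1/12)*26.71*1.93^2 = 8.2910

8.2910 kg*m^2


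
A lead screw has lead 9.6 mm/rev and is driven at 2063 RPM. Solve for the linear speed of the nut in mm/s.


v = lead * (RPM/60) = 9.6*2063/60 = 330.0800

330.0800 mm/s


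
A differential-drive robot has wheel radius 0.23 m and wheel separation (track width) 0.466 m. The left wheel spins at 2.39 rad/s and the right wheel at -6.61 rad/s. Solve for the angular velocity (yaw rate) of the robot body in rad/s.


omega = r*(wR - wL)/L = 0.23*(-6.61 - (2.39))/0.466 = -4.4421

-4.4421 rad/s


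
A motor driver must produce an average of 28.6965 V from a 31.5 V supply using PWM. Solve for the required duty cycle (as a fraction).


D = V_avg/V_supply = 28.6965/31.5 = 0.9110

0.9110


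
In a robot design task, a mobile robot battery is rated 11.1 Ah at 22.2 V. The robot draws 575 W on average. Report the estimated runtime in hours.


E = 11.1*22.2 = 246.4200 Wh
t = E/P = 246.4200/575 = 0.4286

0.4286 hours


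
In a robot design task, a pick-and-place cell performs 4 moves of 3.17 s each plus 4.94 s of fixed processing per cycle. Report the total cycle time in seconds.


T = 4*3.17 + 4.94 = 17.6200

17.6200 s


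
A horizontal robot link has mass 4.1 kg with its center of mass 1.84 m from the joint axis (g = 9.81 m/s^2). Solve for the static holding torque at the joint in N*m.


tau = m*g*L = 4.1 * 9.81 * 1.84 = 74.0066

74.0066 N*m


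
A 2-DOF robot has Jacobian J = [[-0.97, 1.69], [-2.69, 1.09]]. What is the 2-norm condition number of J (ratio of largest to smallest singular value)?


JJ^T eigenvalues: trace(JJ^T) = 12.2212, det(JJ^T) = det(J)^2 = 12.17172544
s_max^2 = (12.2212 + sqrt(100.67082768))/2 = 11.12734266
s_min^2 = (12.2212 - sqrt(100.67082768))/2 = 1.09385734
kappa = s_max/s_min = sqrt(11.12734266/1.09385734) = 3.1894

3.1894


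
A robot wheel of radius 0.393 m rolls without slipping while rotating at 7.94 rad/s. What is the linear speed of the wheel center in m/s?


v = omega * r = 7.94 * 0.393 = 3.1204

3.1204 m/s


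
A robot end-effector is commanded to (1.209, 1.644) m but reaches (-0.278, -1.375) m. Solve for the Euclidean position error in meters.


dx = -0.278 - (1.209) = -1.4870, dy = -1.375 - (1.644) = -3.0190
err = sqrt(2.211169 + 9.114361) = 3.3653

3.3653 m


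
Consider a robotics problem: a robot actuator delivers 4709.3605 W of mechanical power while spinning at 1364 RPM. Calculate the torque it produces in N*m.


omega = 1364 * 2*pi/60 = 142.837746 rad/s
tau = P / omega = 4709.3605 / 142.837746 = 32.9700

32.9700 N*m


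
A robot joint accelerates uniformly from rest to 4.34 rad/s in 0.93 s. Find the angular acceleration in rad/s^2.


alpha = delta_omega / t = 4.34 / 0.93 = 4.6667

4.6667 rad/s^2


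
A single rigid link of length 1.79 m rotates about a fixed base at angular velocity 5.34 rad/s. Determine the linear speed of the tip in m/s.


v = L*omega = 1.79 * 5.34 = 9.5586

9.5586 m/s


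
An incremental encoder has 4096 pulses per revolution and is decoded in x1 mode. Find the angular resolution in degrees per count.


resolution = 360 / (PPR * 1) = 360 / 4096 = 0.0879

0.0879 degrees


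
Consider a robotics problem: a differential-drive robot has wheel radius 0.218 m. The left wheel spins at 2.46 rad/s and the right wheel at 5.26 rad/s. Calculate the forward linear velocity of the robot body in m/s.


v = r*(wR + wL)/2 = 0.218*(5.26 + 2.46)/2 = 0.8415

0.8415 m/s


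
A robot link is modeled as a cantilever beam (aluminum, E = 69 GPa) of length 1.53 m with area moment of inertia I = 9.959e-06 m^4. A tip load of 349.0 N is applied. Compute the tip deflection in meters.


delta = F*L^3/(3*E*I) = 349.0*1.53^3/(3*6.900e+10*9.959e-06)
      = 1249.970373/2061513 = 6.0634e-04

6.0634e-04 m


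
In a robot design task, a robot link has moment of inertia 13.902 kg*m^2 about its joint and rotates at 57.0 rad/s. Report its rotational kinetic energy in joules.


KE = (1/2)*I*omega^2 = 0.5*13.902*57.0^2 = 22583.7990

22583.7990 J


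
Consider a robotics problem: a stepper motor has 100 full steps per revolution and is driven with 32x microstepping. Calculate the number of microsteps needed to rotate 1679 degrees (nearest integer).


step_size = 360/(100*32) = 360/3200 = 0.112500 deg
n = 1679/(360/3200) = 1679*3200/360 = 14924.4444 -> 14924

14924 steps


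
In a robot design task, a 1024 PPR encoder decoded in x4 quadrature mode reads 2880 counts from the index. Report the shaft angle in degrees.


angle = counts * 360 / (PPR*4) = 2880 * 360 / 4096 = 253.1250

253.1250 degrees


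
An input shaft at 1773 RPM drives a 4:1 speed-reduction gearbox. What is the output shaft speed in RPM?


omega_out = omega_in / N = 1773 / 4 = 443.2500

443.2500 RPM


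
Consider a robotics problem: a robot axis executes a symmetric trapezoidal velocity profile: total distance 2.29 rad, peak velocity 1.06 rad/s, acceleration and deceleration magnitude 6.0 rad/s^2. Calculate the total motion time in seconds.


t_acc = v/a = 1.06/6.0 = 0.176667 s
d_acc = v^2/(2a) = 0.093633 rad (each ramp)
d_cruise = 2.29 - 2*0.093633 = 2.102734 rad
t_cruise = 2.102734/1.06 = 1.983711 s
t_total = 2*0.176667 + 1.983711 = 2.3370

2.3370 s


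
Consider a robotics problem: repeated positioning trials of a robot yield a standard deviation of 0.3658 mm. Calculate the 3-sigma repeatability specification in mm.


repeatability = 3*sigma = 3*0.3658 = 1.0974

1.0974 mm


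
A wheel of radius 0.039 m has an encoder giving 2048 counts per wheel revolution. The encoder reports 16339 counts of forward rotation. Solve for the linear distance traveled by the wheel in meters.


revs = 16339/2048 = 7.978027
d = revs * 2*pi*r = 7.978027 * 2*pi*0.039 = 1.9550

1.9550 m


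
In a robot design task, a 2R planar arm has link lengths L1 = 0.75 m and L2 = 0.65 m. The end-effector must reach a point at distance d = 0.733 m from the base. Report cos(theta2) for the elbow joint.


cos(th2) = (d^2 - L1^2 - L2^2)/(2*L1*L2) = (0.733^2 - 0.75^2 - 0.65^2)/(2*0.75*0.65) = -0.4592

-0.4592


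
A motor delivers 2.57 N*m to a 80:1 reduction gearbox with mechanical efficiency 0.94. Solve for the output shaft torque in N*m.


tau_out = tau_in * N * eta = 2.57 * 80 * 0.94 = 193.2640

193.2640 N*m
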